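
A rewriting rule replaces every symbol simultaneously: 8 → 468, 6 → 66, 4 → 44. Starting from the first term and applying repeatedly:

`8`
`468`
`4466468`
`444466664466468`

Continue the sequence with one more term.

4444444466666666444466664466468

Replace each of the 15 characters of 444466664466468 in place — 44 44 44 44 66 66 66 66 44 44 66 66 44 66 468 — and concatenate.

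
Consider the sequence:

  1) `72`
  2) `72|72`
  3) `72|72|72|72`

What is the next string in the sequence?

s(k+1) = s(k)·|·s(k) — each term doubles the last with '|' between the halves.
So the next term is two copies of 72|72|72|72 with '|' between the halves.

72|72|72|72|72|72|72|72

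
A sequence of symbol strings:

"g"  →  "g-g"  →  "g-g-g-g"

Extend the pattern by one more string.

g-g-g-g-g-g-g-g

s(k+1) = s(k)·-·s(k) — each term doubles the last with '-' between the halves.
One more doubling of g-g-g-g gives the answer.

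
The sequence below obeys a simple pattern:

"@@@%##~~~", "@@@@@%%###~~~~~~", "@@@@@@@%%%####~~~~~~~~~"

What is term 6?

Each string has the form @^{2n+1} %^{n} #^{n+1} ~^{3n} (n = 1, 2, …).
At n = 6 the blocks have lengths 13, 6, 7, 18.

@@@@@@@@@@@@@%%%%%%#######~~~~~~~~~~~~~~~~~~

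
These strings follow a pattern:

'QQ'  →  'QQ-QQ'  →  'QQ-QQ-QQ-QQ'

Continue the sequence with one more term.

Every step duplicates the string with '-' between the halves.
So the next term is two copies of QQ-QQ-QQ-QQ with '-' between the halves.

QQ-QQ-QQ-QQ-QQ-QQ-QQ-QQ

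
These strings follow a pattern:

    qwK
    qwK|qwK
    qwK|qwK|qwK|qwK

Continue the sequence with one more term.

Every step duplicates the string with '|' between the halves.
One more doubling of qwK|qwK|qwK|qwK gives the answer.

qwK|qwK|qwK|qwK|qwK|qwK|qwK|qwK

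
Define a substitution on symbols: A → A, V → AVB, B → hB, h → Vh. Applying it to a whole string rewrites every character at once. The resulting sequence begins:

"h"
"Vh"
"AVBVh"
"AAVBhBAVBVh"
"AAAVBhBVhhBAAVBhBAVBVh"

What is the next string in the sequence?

AAAAVBhBVhhBAVBVhVhhBAAAVBhBVhhBAAVBhBAVBVh

Applying the rule to each of the 22 symbols of AAAVBhBVhhBAAVBhBAVBVh gives the pieces A A A AVB hB Vh hB AVB Vh Vh hB A A AVB hB Vh hB A AVB hB AVB Vh, which concatenate to the answer.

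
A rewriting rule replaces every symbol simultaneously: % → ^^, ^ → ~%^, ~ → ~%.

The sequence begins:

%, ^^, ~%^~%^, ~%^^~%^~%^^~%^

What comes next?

Rewriting the 14 symbols of ~%^^~%^~%^^~%^ one by one yields ~% ^^ ~%^ ~%^ ~% ^^ ~%^ ~% ^^ ~%^ ~%^ ~% ^^ ~%^; concatenated:

~%^^~%^~%^~%^^~%^~%^^~%^~%^~%^^~%^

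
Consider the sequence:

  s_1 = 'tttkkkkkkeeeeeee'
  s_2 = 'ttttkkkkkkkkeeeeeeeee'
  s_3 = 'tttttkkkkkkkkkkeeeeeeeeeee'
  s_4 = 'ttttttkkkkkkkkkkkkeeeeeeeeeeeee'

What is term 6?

Each string has the form t^{n+1} k^{2n+2} e^{2n+3}, where the shown terms are n = 2, 3, 4, 5.
For term 6, n = 7, so the run lengths are 8, 16, 17.

ttttttttkkkkkkkkkkkkkkkkeeeeeeeeeeeeeeeee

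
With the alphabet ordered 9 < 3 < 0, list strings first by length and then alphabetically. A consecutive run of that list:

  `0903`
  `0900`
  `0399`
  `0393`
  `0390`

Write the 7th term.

0333

Continuing the enumeration 2 steps past 0390: 0390 → 0339 → (answer).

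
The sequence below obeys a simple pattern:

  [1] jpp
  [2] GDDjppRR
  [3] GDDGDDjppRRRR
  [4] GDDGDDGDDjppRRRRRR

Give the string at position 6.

GDDGDDGDDGDDGDDjppRRRRRRRRRR

s(k+1) = GDD·s(k)·RR, so each term gains GDD as a prefix and RR as a suffix.
From GDDGDDGDDjppRRRRRR, 2 further steps: GDDGDDGDDjppRRRRRR → GDDGDDGDDGDDjppRRRRRRRR → (answer).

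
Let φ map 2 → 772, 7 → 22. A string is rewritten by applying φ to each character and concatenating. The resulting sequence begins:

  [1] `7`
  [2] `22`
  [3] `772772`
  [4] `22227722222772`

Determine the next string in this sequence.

Rewriting the 14 symbols of 22227722222772 one by one yields 772 772 772 772 22 22 772 772 772 772 772 22 22 772; concatenated:

77277277277222227727727727727722222772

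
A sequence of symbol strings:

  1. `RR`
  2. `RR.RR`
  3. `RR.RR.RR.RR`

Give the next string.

Each string is two copies of the previous one joined by '.'.
Doubling RR.RR.RR.RR with '.' between the halves:

RR.RR.RR.RR.RR.RR.RR.RR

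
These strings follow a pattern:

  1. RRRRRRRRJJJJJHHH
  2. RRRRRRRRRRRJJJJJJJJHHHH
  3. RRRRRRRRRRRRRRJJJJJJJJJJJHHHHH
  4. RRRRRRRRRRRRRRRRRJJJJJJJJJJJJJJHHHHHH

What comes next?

RRRRRRRRRRRRRRRRRRRRJJJJJJJJJJJJJJJJJHHHHHHH

Each string has the form R^{3n+2} J^{3n-1} H^{n+1}, where the shown terms are n = 2, 3, 4, 5.
For the next term, n = 6, so the run lengths are 20, 17, 7.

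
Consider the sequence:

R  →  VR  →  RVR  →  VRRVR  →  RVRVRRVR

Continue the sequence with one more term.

VRRVRRVRVRRVR

From term 3 onward, concatenate the second-to-last term with the last: R·VR = RVR, VR·RVR = VRRVR, …
So term 6 is VRRVR·RVRVRRVR.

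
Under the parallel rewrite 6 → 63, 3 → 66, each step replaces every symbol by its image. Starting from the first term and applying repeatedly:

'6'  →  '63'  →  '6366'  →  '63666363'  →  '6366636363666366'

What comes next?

63666363636663666366636363666363

Applying the rule to each of the 16 symbols of 6366636363666366 gives the pieces 63 66 63 63 63 66 63 66 63 66 63 63 63 66 63 63, which concatenate to the answer.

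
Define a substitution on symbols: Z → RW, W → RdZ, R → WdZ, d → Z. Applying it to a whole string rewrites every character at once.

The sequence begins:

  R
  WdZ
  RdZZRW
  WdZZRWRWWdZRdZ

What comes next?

RdZZRWRWWdZRdZWdZRdZRdZZRWWdZZRW

Replace each of the 14 characters of WdZZRWRWWdZRdZ in place — RdZ Z RW RW WdZ RdZ WdZ RdZ RdZ Z RW WdZ Z RW — and concatenate.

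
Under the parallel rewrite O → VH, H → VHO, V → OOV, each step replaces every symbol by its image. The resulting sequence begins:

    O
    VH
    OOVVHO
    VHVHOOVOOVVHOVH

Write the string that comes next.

OOVVHOOOVVHOVHVHOOVVHVHOOVOOVVHOVHOOVVHO

Applying the rule to each of the 15 symbols of VHVHOOVOOVVHOVH gives the pieces OOV VHO OOV VHO VH VH OOV VH VH OOV OOV VHO VH OOV VHO, which concatenate to the answer.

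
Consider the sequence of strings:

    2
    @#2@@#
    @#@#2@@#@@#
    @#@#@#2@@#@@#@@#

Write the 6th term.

Every step adds @# to the front and @@# to the end of the previous string.
From @#@#@#2@@#@@#@@#, 2 further steps: @#@#@#2@@#@@#@@# → @#@#@#@#2@@#@@#@@#@@# → (answer).

@#@#@#@#@#2@@#@@#@@#@@#@@#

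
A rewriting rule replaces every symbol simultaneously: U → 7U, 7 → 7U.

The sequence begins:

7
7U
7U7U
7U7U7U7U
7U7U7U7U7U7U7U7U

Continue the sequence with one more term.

Replace each of the 16 characters of 7U7U7U7U7U7U7U7U in place — 7U 7U 7U 7U 7U 7U 7U 7U 7U 7U 7U 7U 7U 7U 7U 7U — and concatenate.

7U7U7U7U7U7U7U7U7U7U7U7U7U7U7U7U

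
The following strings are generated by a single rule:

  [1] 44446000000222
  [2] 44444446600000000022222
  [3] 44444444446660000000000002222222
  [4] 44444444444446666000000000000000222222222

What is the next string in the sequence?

Each string has the form 4^{3n+1} 6^{n} 0^{3n+3} 2^{2n+1} (n = 1, 2, …).
At n = 5 the blocks have lengths 16, 5, 18, 11.

44444444444444446666600000000000000000022222222222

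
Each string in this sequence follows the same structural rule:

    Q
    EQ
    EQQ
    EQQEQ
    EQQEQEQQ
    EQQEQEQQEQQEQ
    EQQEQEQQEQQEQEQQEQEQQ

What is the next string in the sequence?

This is a Fibonacci-style word recurrence s(k) = s(k−1)·s(k−2): e.g. EQ·Q = EQQ.
So term 8 is EQQEQEQQEQQEQEQQEQEQQ·EQQEQEQQEQQEQ.

EQQEQEQQEQQEQEQQEQEQQEQQEQEQQEQQEQ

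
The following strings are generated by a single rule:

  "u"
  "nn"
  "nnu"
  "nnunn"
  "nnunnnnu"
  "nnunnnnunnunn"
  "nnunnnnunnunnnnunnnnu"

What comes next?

nnunnnnunnunnnnunnnnunnunnnnunnunn

From term 3 onward, concatenate the last term with the second-to-last: nn·u = nnu, nnu·nn = nnunn, …
The next term joins nnunnnnunnunnnnunnnnu and nnunnnnunnunn.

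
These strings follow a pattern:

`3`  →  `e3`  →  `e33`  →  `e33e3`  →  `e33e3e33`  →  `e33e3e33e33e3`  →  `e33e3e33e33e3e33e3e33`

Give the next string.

e33e3e33e33e3e33e3e33e33e3e33e33e3

From term 3 onward, concatenate the last term with the second-to-last: e3·3 = e33, e33·e3 = e33e3, …
The next term joins e33e3e33e33e3e33e3e33 and e33e3e33e33e3.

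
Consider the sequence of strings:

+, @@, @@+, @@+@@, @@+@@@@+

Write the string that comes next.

Each term (from the third on) is the previous term followed by the one before it: term 3 = @@·+ = @@+.
Continuing: @@+@@@@+ · @@+@@ gives term 6.

@@+@@@@+@@+@@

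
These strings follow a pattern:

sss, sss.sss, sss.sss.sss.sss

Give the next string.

Each string is two copies of the previous one joined by '.'.
One more doubling of sss.sss.sss.sss gives the answer.

sss.sss.sss.sss.sss.sss.sss.sss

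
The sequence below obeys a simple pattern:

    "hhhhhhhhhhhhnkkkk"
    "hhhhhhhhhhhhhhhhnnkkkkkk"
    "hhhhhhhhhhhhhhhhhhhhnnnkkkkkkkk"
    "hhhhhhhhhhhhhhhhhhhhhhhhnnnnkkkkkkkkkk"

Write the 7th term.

The n-th term is 4n h's then n-2 n's then 2n-2 k's, where the shown terms are n = 3, 4, 5, 6.
At n = 9 the blocks have lengths 36, 7, 16.

hhhhhhhhhhhhhhhhhhhhhhhhhhhhhhhhhhhhnnnnnnnkkkkkkkkkkkkkkkk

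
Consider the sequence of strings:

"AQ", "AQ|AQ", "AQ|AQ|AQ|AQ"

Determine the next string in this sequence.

AQ|AQ|AQ|AQ|AQ|AQ|AQ|AQ

s(k+1) = s(k)·|·s(k) — each term doubles the last with '|' between the halves.
One more doubling of AQ|AQ|AQ|AQ gives the answer.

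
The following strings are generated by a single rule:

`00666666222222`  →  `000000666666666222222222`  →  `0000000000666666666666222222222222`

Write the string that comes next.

00000000000000666666666666666222222222222222

Each string has the form 0^{4n-2} 6^{3n+3} 2^{3n+3} (n = 1, 2, …).
Setting n = 4 gives 14, 15, 15 characters in each block.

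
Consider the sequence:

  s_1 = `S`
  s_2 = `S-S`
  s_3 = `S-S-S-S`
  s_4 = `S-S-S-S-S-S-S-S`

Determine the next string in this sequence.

S-S-S-S-S-S-S-S-S-S-S-S-S-S-S-S

s(k+1) = s(k)·-·s(k) — each term doubles the last with '-' between the halves.
One more doubling of S-S-S-S-S-S-S-S gives the answer.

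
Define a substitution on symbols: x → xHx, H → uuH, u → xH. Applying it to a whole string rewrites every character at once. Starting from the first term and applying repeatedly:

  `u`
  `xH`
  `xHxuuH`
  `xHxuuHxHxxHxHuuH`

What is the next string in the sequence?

Applying the rule to each of the 16 symbols of xHxuuHxHxxHxHuuH gives the pieces xHx uuH xHx xH xH uuH xHx uuH xHx xHx uuH xHx uuH xH xH uuH, which concatenate to the answer.

xHxuuHxHxxHxHuuHxHxuuHxHxxHxuuHxHxuuHxHxHuuH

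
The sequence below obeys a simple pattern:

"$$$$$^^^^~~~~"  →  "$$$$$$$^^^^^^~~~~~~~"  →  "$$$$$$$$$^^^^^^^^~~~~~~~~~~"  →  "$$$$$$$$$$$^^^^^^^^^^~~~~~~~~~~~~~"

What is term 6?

$$$$$$$$$$$$$$$^^^^^^^^^^^^^^~~~~~~~~~~~~~~~~~~~

Reading off run lengths: $ runs 5, 7, 9, 11; ^ runs 4, 6, 8, 10; ~ runs 4, 7, 10, 13 — each is linear in n, where the shown terms are n = 2, 3, 4, 5.
At n = 7 the blocks have lengths 15, 14, 19.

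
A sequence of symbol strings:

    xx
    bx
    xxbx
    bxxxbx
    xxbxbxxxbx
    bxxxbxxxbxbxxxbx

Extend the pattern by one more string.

xxbxbxxxbxbxxxbxxxbxbxxxbx

Each term (from the third on) is the two preceding terms concatenated in order: term 3 = xx·bx = xxbx.
The next term joins xxbxbxxxbx and bxxxbxxxbxbxxxbx.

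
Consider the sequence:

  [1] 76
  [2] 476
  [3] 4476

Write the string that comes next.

44476

Each term is the previous one with 4 prepended.
So the next term is 4·4476.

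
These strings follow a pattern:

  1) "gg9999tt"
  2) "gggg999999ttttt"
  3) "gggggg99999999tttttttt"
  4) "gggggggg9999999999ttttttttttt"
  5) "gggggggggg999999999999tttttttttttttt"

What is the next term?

gggggggggggg99999999999999ttttttttttttttttt

Each string has the form g^{2n} 9^{2n+2} t^{3n-1} (n = 1, 2, …).
Setting n = 6 gives 12, 14, 17 characters in each block.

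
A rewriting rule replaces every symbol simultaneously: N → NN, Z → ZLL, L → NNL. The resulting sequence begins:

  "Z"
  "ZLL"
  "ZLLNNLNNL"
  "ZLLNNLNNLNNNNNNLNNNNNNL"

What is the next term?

Rewriting the 23 symbols of ZLLNNLNNLNNNNNNLNNNNNNL one by one yields ZLL NNL NNL NN NN NNL NN NN NNL NN NN NN NN NN NN NNL NN NN NN NN NN NN NNL; concatenated:

ZLLNNLNNLNNNNNNLNNNNNNLNNNNNNNNNNNNNNLNNNNNNNNNNNNNNL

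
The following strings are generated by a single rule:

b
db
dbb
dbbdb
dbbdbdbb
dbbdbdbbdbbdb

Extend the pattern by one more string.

Each term (from the third on) is the previous term followed by the one before it: term 3 = db·b = dbb.
The next term joins dbbdbdbbdbbdb and dbbdbdbb.

dbbdbdbbdbbdbdbbdbdbb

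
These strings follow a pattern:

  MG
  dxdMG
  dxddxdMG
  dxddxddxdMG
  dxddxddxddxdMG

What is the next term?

Every step adds dxd at the front: s(k+1) = dxd·s(k).
So the next term is dxd·dxddxddxddxdMG.

dxddxddxddxddxdMG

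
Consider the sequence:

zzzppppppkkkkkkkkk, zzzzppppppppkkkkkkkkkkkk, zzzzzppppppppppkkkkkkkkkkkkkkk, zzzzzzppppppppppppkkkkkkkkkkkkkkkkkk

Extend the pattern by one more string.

zzzzzzzppppppppppppppkkkkkkkkkkkkkkkkkkkkk

The n-th term is n+1 z's then 2n+2 p's then 3n+3 k's, where the shown terms are n = 2, 3, 4, 5.
At n = 6 the blocks have lengths 7, 14, 21.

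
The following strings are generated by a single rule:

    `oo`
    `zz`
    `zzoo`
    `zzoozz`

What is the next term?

Each term (from the third on) is the previous term followed by the one before it: term 3 = zz·oo = zzoo.
Continuing: zzoozz · zzoo gives term 5.

zzoozzzzoo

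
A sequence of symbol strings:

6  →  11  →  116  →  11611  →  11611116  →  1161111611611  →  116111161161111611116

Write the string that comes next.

This is a Fibonacci-style word recurrence s(k) = s(k−1)·s(k−2): e.g. 11·6 = 116.
The next term joins 116111161161111611116 and 1161111611611.

1161111611611116111161161111611611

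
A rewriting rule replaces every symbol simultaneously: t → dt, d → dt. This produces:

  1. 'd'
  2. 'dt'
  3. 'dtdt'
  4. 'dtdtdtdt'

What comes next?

dtdtdtdtdtdtdtdt

Apply φ to dtdtdtdt symbol by symbol: d→dt, t→dt, d→dt, t→dt, d→dt, t→dt, d→dt, t→dt; joined: dt dt dt dt dt dt dt dt.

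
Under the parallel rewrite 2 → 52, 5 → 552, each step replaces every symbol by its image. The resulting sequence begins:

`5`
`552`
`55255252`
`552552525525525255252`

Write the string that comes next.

Rewriting the 21 symbols of 552552525525525255252 one by one yields 552 552 52 552 552 52 552 52 552 552 52 552 552 52 552 52 552 552 52 552 52; concatenated:

5525525255255252552525525525255255252552525525525255252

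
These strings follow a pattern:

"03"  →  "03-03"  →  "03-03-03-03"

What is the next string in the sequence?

Each string is two copies of the previous one joined by '-'.
One more doubling of 03-03-03-03 gives the answer.

03-03-03-03-03-03-03-03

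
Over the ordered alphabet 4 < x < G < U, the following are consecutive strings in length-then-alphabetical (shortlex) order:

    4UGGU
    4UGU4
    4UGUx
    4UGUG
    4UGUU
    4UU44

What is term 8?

4UU4G

Advancing 2 positions from 4UU44 through 4UU44 → 4UU4x reaches term 8.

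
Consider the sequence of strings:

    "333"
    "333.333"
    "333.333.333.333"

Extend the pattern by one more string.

s(k+1) = s(k)·.·s(k) — each term doubles the last with '.' between the halves.
Doubling 333.333.333.333 with '.' between the halves:

333.333.333.333.333.333.333.333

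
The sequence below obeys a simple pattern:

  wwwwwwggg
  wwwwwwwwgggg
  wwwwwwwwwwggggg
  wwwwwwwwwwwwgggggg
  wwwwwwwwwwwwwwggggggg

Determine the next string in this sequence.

wwwwwwwwwwwwwwwwgggggggg

Reading off run lengths: w runs 6, 8, 10, 12, 14; g runs 3, 4, 5, 6, 7 — each is linear in n, where the shown terms are n = 3, 4, 5, 6, 7.
At n = 8 the blocks have lengths 16, 8.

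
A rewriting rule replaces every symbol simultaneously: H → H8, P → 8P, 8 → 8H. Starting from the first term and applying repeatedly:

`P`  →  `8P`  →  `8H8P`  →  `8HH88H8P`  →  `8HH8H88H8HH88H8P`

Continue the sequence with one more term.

Replace each of the 16 characters of 8HH8H88H8HH88H8P in place — 8H H8 H8 8H H8 8H 8H H8 8H H8 H8 8H 8H H8 8H 8P — and concatenate.

8HH8H88HH88H8HH88HH8H88H8HH88H8P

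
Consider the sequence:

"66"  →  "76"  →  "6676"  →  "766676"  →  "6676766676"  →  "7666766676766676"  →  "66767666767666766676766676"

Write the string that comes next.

This is a Fibonacci-style word recurrence s(k) = s(k−2)·s(k−1): e.g. 66·76 = 6676.
So term 8 is 7666766676766676·66767666767666766676766676.

766676667676667666767666767666766676766676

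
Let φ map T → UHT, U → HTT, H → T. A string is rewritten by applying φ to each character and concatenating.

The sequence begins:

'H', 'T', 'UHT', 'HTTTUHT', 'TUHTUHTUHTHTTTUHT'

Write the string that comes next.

Applying the rule to each of the 17 symbols of TUHTUHTUHTHTTTUHT gives the pieces UHT HTT T UHT HTT T UHT HTT T UHT T UHT UHT UHT HTT T UHT, which concatenate to the answer.

UHTHTTTUHTHTTTUHTHTTTUHTTUHTUHTUHTHTTTUHT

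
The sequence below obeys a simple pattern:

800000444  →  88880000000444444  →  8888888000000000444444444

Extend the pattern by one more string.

Term n consists of 3n-2 8's, followed by 2n+3 0's, followed by 3n 4's (n = 1, 2, …).
At n = 4 the blocks have lengths 10, 11, 12.

888888888800000000000444444444444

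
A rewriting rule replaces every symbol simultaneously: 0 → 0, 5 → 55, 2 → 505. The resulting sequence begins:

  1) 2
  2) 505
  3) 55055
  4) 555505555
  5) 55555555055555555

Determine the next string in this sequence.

Rewriting the 17 symbols of 55555555055555555 one by one yields 55 55 55 55 55 55 55 55 0 55 55 55 55 55 55 55 55; concatenated:

555555555555555505555555555555555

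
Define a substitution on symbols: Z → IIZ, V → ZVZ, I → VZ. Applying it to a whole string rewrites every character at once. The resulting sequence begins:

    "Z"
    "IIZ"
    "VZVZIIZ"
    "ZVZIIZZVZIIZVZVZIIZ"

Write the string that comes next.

IIZZVZIIZVZVZIIZIIZZVZIIZVZVZIIZZVZIIZZVZIIZVZVZIIZ

Applying the rule to each of the 19 symbols of ZVZIIZZVZIIZVZVZIIZ gives the pieces IIZ ZVZ IIZ VZ VZ IIZ IIZ ZVZ IIZ VZ VZ IIZ ZVZ IIZ ZVZ IIZ VZ VZ IIZ, which concatenate to the answer.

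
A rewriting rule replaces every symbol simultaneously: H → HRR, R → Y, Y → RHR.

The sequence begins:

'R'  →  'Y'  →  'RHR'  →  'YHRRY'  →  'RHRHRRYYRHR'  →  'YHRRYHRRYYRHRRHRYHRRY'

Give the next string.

Rewriting the 21 symbols of YHRRYHRRYYRHRRHRYHRRY one by one yields RHR HRR Y Y RHR HRR Y Y RHR RHR Y HRR Y Y HRR Y RHR HRR Y Y RHR; concatenated:

RHRHRRYYRHRHRRYYRHRRHRYHRRYYHRRYRHRHRRYYRHR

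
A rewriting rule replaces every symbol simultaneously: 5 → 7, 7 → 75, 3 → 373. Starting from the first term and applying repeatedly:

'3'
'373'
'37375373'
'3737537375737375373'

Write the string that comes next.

3737537375737375373757753737537375737375373

φ(3737537375737375373) expands symbol-by-symbol to 373 75 373 75 7 373 75 373 75 7 75 373 75 373 75 7 373 75 373; joining the 19 pieces gives the next term.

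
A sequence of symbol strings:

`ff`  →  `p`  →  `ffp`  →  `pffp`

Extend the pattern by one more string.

From term 3 onward, concatenate the second-to-last term with the last: ff·p = ffp, p·ffp = pffp, …
So term 5 is ffp·pffp.

ffppffp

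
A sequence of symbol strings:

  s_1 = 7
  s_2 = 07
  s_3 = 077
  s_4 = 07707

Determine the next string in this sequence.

07707077

Each term (from the third on) is the previous term followed by the one before it: term 3 = 07·7 = 077.
Continuing: 07707 · 077 gives term 5.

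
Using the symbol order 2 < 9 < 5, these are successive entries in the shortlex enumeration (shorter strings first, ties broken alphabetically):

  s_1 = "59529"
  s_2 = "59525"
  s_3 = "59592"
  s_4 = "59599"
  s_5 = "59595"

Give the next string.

59552

The successor of 59595 increments the rightmost position that isn't already 5 and resets every position after it to 2.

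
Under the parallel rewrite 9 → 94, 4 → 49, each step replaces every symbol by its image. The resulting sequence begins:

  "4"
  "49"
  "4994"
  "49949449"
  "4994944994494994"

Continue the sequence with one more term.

Rewriting the 16 symbols of 4994944994494994 one by one yields 49 94 94 49 94 49 49 94 94 49 49 94 49 94 94 49; concatenated:

49949449944949949449499449949449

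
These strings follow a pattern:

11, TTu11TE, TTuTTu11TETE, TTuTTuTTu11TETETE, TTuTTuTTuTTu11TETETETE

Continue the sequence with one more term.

TTuTTuTTuTTuTTu11TETETETETE

Each term wraps the previous one in TTu on the left and TE on the right.
So the next term is TTu·TTuTTuTTuTTu11TETETETE·TE.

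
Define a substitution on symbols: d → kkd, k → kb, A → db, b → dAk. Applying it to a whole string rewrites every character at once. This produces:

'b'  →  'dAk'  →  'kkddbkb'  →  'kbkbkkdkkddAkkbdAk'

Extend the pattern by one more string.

φ(kbkbkkdkkddAkkbdAk) expands symbol-by-symbol to kb dAk kb dAk kb kb kkd kb kb kkd kkd db kb kb dAk kkd db kb; joining the 18 pieces gives the next term.

kbdAkkbdAkkbkbkkdkbkbkkdkkddbkbkbdAkkkddbkb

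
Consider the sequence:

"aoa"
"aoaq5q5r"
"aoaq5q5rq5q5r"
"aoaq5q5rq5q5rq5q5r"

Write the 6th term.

aoaq5q5rq5q5rq5q5rq5q5rq5q5r

The strings grow by a fixed suffix q5q5r each time.
From aoaq5q5rq5q5rq5q5r, 2 further steps: aoaq5q5rq5q5rq5q5r → aoaq5q5rq5q5rq5q5rq5q5r → (answer).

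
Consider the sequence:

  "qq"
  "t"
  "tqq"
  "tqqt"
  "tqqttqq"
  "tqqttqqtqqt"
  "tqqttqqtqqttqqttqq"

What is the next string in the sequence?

From term 3 onward, concatenate the last term with the second-to-last: t·qq = tqq, tqq·t = tqqt, …
Continuing: tqqttqqtqqttqqttqq · tqqttqqtqqt gives term 8.

tqqttqqtqqttqqttqqtqqttqqtqqt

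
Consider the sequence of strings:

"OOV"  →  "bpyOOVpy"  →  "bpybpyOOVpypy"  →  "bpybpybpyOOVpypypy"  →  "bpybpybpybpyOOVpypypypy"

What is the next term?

bpybpybpybpybpyOOVpypypypypy

Every step adds bpy to the front and py to the end of the previous string.
One more step from bpybpybpybpyOOVpypypypy gives the answer.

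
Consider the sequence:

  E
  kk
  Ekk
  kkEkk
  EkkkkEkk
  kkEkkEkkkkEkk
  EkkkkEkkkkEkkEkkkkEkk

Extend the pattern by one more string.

From term 3 onward, concatenate the second-to-last term with the last: E·kk = Ekk, kk·Ekk = kkEkk, …
So term 8 is kkEkkEkkkkEkk·EkkkkEkkkkEkkEkkkkEkk.

kkEkkEkkkkEkkEkkkkEkkkkEkkEkkkkEkk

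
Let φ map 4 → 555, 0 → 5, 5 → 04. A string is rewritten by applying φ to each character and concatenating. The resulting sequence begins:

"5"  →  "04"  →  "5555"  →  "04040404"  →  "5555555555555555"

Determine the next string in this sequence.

04040404040404040404040404040404

φ(5555555555555555) expands symbol-by-symbol to 04 04 04 04 04 04 04 04 04 04 04 04 04 04 04 04; joining the 16 pieces gives the next term.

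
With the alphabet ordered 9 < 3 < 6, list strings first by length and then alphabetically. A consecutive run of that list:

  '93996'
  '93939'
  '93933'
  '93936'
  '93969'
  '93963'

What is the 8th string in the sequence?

Stepping forward 2 times from 93963: 93963 → 93966, then the target.

93399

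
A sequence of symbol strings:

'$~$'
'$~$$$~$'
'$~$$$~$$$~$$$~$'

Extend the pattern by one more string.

s(k+1) = s(k)·$·s(k) — each term doubles the last with '$' between the halves.
Doubling $~$$$~$$$~$$$~$ with '$' between the halves:

$~$$$~$$$~$$$~$$$~$$$~$$$~$$$~$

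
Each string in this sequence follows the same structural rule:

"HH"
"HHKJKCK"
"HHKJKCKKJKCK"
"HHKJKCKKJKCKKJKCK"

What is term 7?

HHKJKCKKJKCKKJKCKKJKCKKJKCKKJKCK

The strings grow by a fixed suffix KJKCK each time.
From HHKJKCKKJKCKKJKCK, 3 further steps: HHKJKCKKJKCKKJKCK → HHKJKCKKJKCKKJKCKKJKCK → HHKJKCKKJKCKKJKCKKJKCKKJKCK → (answer).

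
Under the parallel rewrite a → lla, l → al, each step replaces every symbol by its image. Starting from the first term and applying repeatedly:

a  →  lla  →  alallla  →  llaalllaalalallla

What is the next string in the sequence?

Replace each of the 17 characters of llaalllaalalallla in place — al al lla lla al al al lla lla al lla al lla al al al lla — and concatenate.

alalllallaalalalllallaalllaalllaalalallla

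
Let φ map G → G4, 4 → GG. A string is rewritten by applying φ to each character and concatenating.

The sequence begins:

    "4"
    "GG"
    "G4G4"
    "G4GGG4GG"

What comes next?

G4GGG4G4G4GGG4G4

Expanding G4GGG4GG: G→G4, 4→GG, G→G4, G→G4, G→G4, 4→GG, G→G4, G→G4. Concatenated: G4 GG G4 G4 G4 GG G4 G4.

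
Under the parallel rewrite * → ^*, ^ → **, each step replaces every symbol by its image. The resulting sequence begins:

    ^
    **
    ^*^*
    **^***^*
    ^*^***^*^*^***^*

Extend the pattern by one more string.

**^***^*^*^***^***^***^*^*^***^*

Replace each of the 16 characters of ^*^***^*^*^***^* in place — ** ^* ** ^* ^* ^* ** ^* ** ^* ** ^* ^* ^* ** ^* — and concatenate.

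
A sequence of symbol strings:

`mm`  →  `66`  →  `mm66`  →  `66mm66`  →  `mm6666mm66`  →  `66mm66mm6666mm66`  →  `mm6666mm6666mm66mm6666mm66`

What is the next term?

66mm66mm6666mm66mm6666mm6666mm66mm6666mm66

Each term (from the third on) is the two preceding terms concatenated in order: term 3 = mm·66 = mm66.
The next term joins 66mm66mm6666mm66 and mm6666mm6666mm66mm6666mm66.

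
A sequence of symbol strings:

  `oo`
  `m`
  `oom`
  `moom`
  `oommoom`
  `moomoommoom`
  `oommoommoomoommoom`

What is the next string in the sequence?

moomoommoomoommoommoomoommoom

From term 3 onward, concatenate the second-to-last term with the last: oo·m = oom, m·oom = moom, …
The next term joins moomoommoom and oommoommoomoommoom.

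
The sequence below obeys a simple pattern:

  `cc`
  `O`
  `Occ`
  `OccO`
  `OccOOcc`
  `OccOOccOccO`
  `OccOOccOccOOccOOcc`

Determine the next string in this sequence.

OccOOccOccOOccOOccOccOOccOccO

Each term (from the third on) is the previous term followed by the one before it: term 3 = O·cc = Occ.
So term 8 is OccOOccOccOOccOOcc·OccOOccOccO.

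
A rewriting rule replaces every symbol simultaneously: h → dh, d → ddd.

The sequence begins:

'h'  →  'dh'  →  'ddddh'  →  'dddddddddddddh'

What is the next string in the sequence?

Rewriting the 14 symbols of dddddddddddddh one by one yields ddd ddd ddd ddd ddd ddd ddd ddd ddd ddd ddd ddd ddd dh; concatenated:

ddddddddddddddddddddddddddddddddddddddddh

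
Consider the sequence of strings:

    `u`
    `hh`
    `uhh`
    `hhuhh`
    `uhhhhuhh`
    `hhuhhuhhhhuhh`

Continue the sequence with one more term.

Each term (from the third on) is the two preceding terms concatenated in order: term 3 = u·hh = uhh.
Continuing: uhhhhuhh · hhuhhuhhhhuhh gives term 7.

uhhhhuhhhhuhhuhhhhuhh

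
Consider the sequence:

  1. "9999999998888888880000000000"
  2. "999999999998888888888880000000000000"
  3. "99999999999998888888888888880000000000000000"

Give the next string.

The n-th term is 2n+3 9's then 3n 8's then 3n+1 0's, where the shown terms are n = 3, 4, 5.
At n = 6 the blocks have lengths 15, 18, 19.

9999999999999998888888888888888880000000000000000000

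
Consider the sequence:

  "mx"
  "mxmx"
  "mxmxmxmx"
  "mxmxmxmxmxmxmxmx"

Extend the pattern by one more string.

Every step duplicates the string.
Doubling mxmxmxmxmxmxmxmx:

mxmxmxmxmxmxmxmxmxmxmxmxmxmxmxmx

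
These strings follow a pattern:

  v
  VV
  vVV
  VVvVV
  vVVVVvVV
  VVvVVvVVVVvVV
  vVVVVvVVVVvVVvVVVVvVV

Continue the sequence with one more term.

VVvVVvVVVVvVVvVVVVvVVVVvVVvVVVVvVV

Each term (from the third on) is the two preceding terms concatenated in order: term 3 = v·VV = vVV.
The next term joins VVvVVvVVVVvVV and vVVVVvVVVVvVVvVVVVvVV.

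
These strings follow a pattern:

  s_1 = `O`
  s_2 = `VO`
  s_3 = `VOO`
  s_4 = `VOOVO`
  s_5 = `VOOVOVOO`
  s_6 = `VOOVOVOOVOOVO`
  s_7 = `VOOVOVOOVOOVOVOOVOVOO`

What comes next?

VOOVOVOOVOOVOVOOVOVOOVOOVOVOOVOOVO

Each term (from the third on) is the previous term followed by the one before it: term 3 = VO·O = VOO.
So term 8 is VOOVOVOOVOOVOVOOVOVOO·VOOVOVOOVOOVO.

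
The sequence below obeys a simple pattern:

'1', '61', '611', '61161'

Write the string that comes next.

61161611

Each term (from the third on) is the previous term followed by the one before it: term 3 = 61·1 = 611.
Continuing: 61161 · 611 gives term 5.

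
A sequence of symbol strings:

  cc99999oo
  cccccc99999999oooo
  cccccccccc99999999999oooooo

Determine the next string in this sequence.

cccccccccccccc99999999999999oooooooo

Term n consists of 4n-2 c's, followed by 3n+2 9's, followed by 2n o's (n = 1, 2, …).
At n = 4 the blocks have lengths 14, 14, 8.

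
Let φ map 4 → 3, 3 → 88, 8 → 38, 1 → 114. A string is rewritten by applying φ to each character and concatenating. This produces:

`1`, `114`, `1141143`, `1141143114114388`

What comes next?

φ(1141143114114388) expands symbol-by-symbol to 114 114 3 114 114 3 88 114 114 3 114 114 3 88 38 38; joining the 16 pieces gives the next term.

114114311411438811411431141143883838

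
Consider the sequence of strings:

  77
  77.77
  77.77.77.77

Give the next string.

Every step duplicates the string with '.' between the halves.
One more doubling of 77.77.77.77 gives the answer.

77.77.77.77.77.77.77.77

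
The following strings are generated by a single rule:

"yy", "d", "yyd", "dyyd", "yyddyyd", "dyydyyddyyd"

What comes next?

This is a Fibonacci-style word recurrence s(k) = s(k−2)·s(k−1): e.g. yy·d = yyd.
The next term joins yyddyyd and dyydyyddyyd.

yyddyyddyydyyddyyd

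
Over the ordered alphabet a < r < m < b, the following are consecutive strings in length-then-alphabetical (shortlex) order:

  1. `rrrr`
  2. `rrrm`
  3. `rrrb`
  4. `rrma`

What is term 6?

Continuing the enumeration 2 steps past rrma: rrma → rrmr → (answer).

rrmm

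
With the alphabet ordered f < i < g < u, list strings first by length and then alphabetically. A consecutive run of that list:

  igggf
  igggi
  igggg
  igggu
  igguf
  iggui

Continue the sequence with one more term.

Treat iggui as a base-4 numeral over the given alphabet and add one, carrying through any trailing u's.

iggug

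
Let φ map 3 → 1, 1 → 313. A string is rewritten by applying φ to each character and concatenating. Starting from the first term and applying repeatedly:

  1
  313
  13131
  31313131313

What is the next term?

131313131313131313131

Apply φ to 31313131313 symbol by symbol: 3→1, 1→313, 3→1, 1→313, 3→1, 1→313, 3→1, 1→313, 3→1, 1→313, 3→1; joined: 1 313 1 313 1 313 1 313 1 313 1.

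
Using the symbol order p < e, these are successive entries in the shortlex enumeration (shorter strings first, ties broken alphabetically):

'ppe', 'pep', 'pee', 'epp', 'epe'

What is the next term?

The successor of epe increments the rightmost position that isn't already e and resets every position after it to p.

eep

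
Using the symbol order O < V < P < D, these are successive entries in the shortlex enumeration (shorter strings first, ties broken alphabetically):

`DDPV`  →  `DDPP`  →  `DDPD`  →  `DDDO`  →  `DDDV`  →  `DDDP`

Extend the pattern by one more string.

DDDD

The successor of DDDP increments the rightmost position that isn't already D and resets every position after it to O.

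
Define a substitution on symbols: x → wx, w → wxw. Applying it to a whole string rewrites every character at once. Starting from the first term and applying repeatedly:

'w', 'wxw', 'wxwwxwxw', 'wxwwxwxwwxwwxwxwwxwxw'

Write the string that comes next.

Rewriting the 21 symbols of wxwwxwxwwxwwxwxwwxwxw one by one yields wxw wx wxw wxw wx wxw wx wxw wxw wx wxw wxw wx wxw wx wxw wxw wx wxw wx wxw; concatenated:

wxwwxwxwwxwwxwxwwxwxwwxwwxwxwwxwwxwxwwxwxwwxwwxwxwwxwxw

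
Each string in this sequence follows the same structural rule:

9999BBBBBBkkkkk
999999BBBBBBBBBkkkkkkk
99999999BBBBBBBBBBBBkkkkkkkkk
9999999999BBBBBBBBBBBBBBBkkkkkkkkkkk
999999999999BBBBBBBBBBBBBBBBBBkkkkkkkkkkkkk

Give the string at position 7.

9999999999999999BBBBBBBBBBBBBBBBBBBBBBBBkkkkkkkkkkkkkkkkk

Each string has the form 9^{2n} B^{3n} k^{2n+1}, where the shown terms are n = 2, 3, 4, 5, 6.
Setting n = 8 gives 16, 24, 17 characters in each block.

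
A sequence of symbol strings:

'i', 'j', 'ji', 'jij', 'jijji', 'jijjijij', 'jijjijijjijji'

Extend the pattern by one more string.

Each term (from the third on) is the previous term followed by the one before it: term 3 = j·i = ji.
The next term joins jijjijijjijji and jijjijij.

jijjijijjijjijijjijij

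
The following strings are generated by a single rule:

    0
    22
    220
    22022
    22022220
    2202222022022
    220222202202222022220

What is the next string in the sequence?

Each term (from the third on) is the previous term followed by the one before it: term 3 = 22·0 = 220.
Continuing: 220222202202222022220 · 2202222022022 gives term 8.

2202222022022220222202202222022022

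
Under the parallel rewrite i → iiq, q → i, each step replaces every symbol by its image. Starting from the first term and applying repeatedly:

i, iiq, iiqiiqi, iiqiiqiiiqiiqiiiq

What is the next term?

Rewriting the 17 symbols of iiqiiqiiiqiiqiiiq one by one yields iiq iiq i iiq iiq i iiq iiq iiq i iiq iiq i iiq iiq iiq i; concatenated:

iiqiiqiiiqiiqiiiqiiqiiqiiiqiiqiiiqiiqiiqi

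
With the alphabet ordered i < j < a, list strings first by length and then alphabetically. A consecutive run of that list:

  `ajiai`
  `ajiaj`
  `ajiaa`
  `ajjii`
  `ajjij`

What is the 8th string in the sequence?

Continuing the enumeration 3 steps past ajjij: ajjij → ajjia → ajjji → (answer).

ajjjj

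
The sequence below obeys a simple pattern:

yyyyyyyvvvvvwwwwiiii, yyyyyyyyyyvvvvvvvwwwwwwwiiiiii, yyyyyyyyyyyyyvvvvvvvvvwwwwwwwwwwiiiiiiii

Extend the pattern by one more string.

yyyyyyyyyyyyyyyyvvvvvvvvvvvwwwwwwwwwwwwwiiiiiiiiii

Each string has the form y^{3n+1} v^{2n+1} w^{3n-2} i^{2n}, where the shown terms are n = 2, 3, 4.
Setting n = 5 gives 16, 11, 13, 10 characters in each block.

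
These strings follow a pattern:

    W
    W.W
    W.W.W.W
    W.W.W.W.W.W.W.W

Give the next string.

s(k+1) = s(k)·.·s(k) — each term doubles the last with '.' between the halves.
Doubling W.W.W.W.W.W.W.W with '.' between the halves:

W.W.W.W.W.W.W.W.W.W.W.W.W.W.W.W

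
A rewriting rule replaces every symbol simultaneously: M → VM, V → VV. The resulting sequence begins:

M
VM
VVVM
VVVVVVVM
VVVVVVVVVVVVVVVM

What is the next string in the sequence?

VVVVVVVVVVVVVVVVVVVVVVVVVVVVVVVM

Replace each of the 16 characters of VVVVVVVVVVVVVVVM in place — VV VV VV VV VV VV VV VV VV VV VV VV VV VV VV VM — and concatenate.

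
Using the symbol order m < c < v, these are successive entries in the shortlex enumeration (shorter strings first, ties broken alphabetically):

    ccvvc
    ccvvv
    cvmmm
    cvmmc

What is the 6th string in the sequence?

cvmcm

Stepping forward 2 times from cvmmc: cvmmc → cvmmv, then the target.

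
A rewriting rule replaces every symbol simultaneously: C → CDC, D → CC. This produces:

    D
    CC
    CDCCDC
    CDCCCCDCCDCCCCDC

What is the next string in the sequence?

Rewriting the 16 symbols of CDCCCCDCCDCCCCDC one by one yields CDC CC CDC CDC CDC CDC CC CDC CDC CC CDC CDC CDC CDC CC CDC; concatenated:

CDCCCCDCCDCCDCCDCCCCDCCDCCCCDCCDCCDCCDCCCCDC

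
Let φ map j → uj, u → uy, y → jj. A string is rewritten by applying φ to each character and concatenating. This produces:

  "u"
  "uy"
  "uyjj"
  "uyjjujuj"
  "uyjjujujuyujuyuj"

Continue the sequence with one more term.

uyjjujujuyujuyujuyjjuyujuyjjuyuj

Applying the rule to each of the 16 symbols of uyjjujujuyujuyuj gives the pieces uy jj uj uj uy uj uy uj uy jj uy uj uy jj uy uj, which concatenate to the answer.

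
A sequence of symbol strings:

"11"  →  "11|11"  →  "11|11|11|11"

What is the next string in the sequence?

11|11|11|11|11|11|11|11

Each string is two copies of the previous one joined by '|'.
One more doubling of 11|11|11|11 gives the answer.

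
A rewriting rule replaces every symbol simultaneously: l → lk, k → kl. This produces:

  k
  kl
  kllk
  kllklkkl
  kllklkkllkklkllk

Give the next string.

kllklkkllkklkllklkklkllkkllklkkl

φ(kllklkkllkklkllk) expands symbol-by-symbol to kl lk lk kl lk kl kl lk lk kl kl lk kl lk lk kl; joining the 16 pieces gives the next term.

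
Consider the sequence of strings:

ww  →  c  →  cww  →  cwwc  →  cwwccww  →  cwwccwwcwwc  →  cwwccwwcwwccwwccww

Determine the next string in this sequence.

This is a Fibonacci-style word recurrence s(k) = s(k−1)·s(k−2): e.g. c·ww = cww.
So term 8 is cwwccwwcwwccwwccww·cwwccwwcwwc.

cwwccwwcwwccwwccwwcwwccwwcwwc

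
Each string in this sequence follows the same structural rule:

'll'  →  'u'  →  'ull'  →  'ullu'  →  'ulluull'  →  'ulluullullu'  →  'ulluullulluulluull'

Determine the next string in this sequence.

From term 3 onward, concatenate the last term with the second-to-last: u·ll = ull, ull·u = ullu, …
Continuing: ulluullulluulluull · ulluullullu gives term 8.

ulluullulluulluullulluullullu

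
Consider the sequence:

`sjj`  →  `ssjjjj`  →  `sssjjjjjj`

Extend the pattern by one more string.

ssssjjjjjjjj

Reading off run lengths: s runs 1, 2, 3; j runs 2, 4, 6 — each is linear in n (n = 1, 2, …).
At n = 4 the blocks have lengths 4, 8.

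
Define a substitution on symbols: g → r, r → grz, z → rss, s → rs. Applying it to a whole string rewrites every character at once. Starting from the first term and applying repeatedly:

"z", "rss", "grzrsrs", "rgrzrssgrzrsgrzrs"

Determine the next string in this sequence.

Rewriting the 17 symbols of rgrzrssgrzrsgrzrs one by one yields grz r grz rss grz rs rs r grz rss grz rs r grz rss grz rs; concatenated:

grzrgrzrssgrzrsrsrgrzrssgrzrsrgrzrssgrzrs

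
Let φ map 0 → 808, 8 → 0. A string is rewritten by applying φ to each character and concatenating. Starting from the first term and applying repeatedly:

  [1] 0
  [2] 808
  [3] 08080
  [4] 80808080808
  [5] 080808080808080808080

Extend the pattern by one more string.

Rewriting the 21 symbols of 080808080808080808080 one by one yields 808 0 808 0 808 0 808 0 808 0 808 0 808 0 808 0 808 0 808 0 808; concatenated:

8080808080808080808080808080808080808080808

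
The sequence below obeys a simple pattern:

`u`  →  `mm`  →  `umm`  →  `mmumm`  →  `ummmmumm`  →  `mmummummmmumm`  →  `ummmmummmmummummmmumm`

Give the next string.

mmummummmmummummmmummmmummummmmumm

From term 3 onward, concatenate the second-to-last term with the last: u·mm = umm, mm·umm = mmumm, …
So term 8 is mmummummmmumm·ummmmummmmummummmmumm.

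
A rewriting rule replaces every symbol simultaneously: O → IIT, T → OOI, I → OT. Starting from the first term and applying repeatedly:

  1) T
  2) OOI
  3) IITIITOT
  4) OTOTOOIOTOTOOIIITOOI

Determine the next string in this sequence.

IITOOIIITOOIIITIITOTIITOOIIITOOIIITIITOTOTOTOOIIITIITOT

φ(OTOTOOIOTOTOOIIITOOI) expands symbol-by-symbol to IIT OOI IIT OOI IIT IIT OT IIT OOI IIT OOI IIT IIT OT OT OT OOI IIT IIT OT; joining the 20 pieces gives the next term.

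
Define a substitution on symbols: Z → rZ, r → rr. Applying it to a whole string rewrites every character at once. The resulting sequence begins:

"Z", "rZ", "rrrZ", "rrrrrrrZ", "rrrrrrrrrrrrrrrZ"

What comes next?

Rewriting the 16 symbols of rrrrrrrrrrrrrrrZ one by one yields rr rr rr rr rr rr rr rr rr rr rr rr rr rr rr rZ; concatenated:

rrrrrrrrrrrrrrrrrrrrrrrrrrrrrrrZ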